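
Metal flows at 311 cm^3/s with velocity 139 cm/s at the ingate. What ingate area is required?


Formula: A_ingate = Q / v  (continuity equation)
A = 311 cm^3/s / 139 cm/s = 2.2374 cm^2


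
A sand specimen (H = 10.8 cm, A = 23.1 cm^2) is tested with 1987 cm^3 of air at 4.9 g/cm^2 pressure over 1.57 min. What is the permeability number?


Formula: Permeability Number P = (V * H) / (p * A * t)
Numerator: V * H = 1987 * 10.8 = 21459.6
Denominator: p * A * t = 4.9 * 23.1 * 1.57 = 177.7083
P = 21459.6 / 177.7083 = 120.7574

Answer: 120.7574


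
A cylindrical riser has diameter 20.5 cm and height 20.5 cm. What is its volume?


Formula: V = pi * (D/2)^2 * H  (cylinder volume)
Radius = D/2 = 20.5/2 = 10.25 cm
V = pi * 10.25^2 * 20.5 = 6766.3034 cm^3

Answer: 6766.3034 cm^3


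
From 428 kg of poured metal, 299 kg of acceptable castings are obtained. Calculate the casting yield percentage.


Formula: Casting Yield = (W_good / W_total) * 100
Yield = (299 kg / 428 kg) * 100 = 69.8598%

69.8598%


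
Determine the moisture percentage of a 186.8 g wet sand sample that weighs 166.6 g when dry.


Formula: MC = (W_wet - W_dry) / W_wet * 100
Water mass = 186.8 - 166.6 = 20.2 g
MC = 20.2 / 186.8 * 100 = 10.8137%


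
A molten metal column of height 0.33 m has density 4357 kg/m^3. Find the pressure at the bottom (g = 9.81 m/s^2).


Formula: P = rho * g * h
rho * g = 4357 * 9.81 = 42742.17 N/m^3
P = 42742.17 * 0.33 = 14104.9161 Pa


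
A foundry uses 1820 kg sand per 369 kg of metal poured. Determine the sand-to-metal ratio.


Formula: Sand-to-Metal Ratio = W_sand / W_metal
Ratio = 1820 kg / 369 kg = 4.9322

4.9322


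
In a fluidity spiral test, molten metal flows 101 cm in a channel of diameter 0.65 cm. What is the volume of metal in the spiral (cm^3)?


Formula: V = pi * (d/2)^2 * L  (cylinder volume)
Radius = 0.65/2 = 0.325 cm
V = pi * 0.325^2 * 101 = 33.5149 cm^3

33.5149 cm^3


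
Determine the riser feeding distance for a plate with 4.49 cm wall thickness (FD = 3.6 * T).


Formula: FD = 3.6 * T  (riser feeding-distance rule)
FD = 3.6 * 4.49 cm = 16.1640 cm


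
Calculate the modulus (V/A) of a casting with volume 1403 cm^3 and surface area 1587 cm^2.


Formula: Casting Modulus M = V / A
M = 1403 cm^3 / 1587 cm^2 = 0.8841 cm

0.8841 cm


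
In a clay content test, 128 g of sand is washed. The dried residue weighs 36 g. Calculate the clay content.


Formula: Clay% = (W_total - W_washed) / W_total * 100
Clay mass = 128 - 36 = 92 g
Clay% = 92 / 128 * 100 = 71.8750%

71.8750%


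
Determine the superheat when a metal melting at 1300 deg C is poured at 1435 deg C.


Formula: Superheat = T_pour - T_melt
Superheat = 1435 - 1300 = 135 deg C


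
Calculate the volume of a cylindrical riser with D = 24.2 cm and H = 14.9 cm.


Formula: V = pi * (D/2)^2 * H  (cylinder volume)
Radius = D/2 = 24.2/2 = 12.1 cm
V = pi * 12.1^2 * 14.9 = 6853.4126 cm^3


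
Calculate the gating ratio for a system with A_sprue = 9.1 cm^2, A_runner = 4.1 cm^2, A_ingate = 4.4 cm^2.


Sprue:Runner:Ingate = 1 : 4.1/9.1 : 4.4/9.1 = 1:0.45:0.48

Final answer: 1:0.45:0.48


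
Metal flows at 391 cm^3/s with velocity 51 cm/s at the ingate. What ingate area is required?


Formula: A_ingate = Q / v  (continuity equation)
A = 391 cm^3/s / 51 cm/s = 7.6667 cm^2

Final answer: 7.6667 cm^2


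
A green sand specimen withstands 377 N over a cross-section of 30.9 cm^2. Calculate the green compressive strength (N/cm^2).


Formula: Compressive Strength = Force / Area
Strength = 377 N / 30.9 cm^2 = 12.2006 N/cm^2

Final answer: 12.2006 N/cm^2


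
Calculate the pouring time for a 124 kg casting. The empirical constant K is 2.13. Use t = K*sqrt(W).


Formula: t = K * sqrt(W)
sqrt(W) = sqrt(124) = 11.13553
t = 2.13 * 11.13553 = 23.7187 s


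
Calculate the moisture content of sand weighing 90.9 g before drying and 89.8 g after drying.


Formula: MC = (W_wet - W_dry) / W_wet * 100
Water mass = 90.9 - 89.8 = 1.1 g
MC = 1.1 / 90.9 * 100 = 1.2101%

Answer: 1.2101%


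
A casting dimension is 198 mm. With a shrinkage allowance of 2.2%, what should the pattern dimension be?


Formula: L_pattern = L_casting * (1 + shrinkage_rate/100)
Shrinkage factor = 1 + 2.2/100 = 1.022
L_pattern = 198 mm * 1.022 = 202.3560 mm

Answer: 202.3560 mm


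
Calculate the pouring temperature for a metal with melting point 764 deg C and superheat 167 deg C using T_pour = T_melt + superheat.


Formula: T_pour = T_melt + Superheat
T_pour = 764 + 167 = 931 deg C

931 deg C


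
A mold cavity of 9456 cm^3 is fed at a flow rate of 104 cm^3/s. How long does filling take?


Formula: t_fill = V_mold / Q_flow
t = 9456 cm^3 / 104 cm^3/s = 90.9231 s


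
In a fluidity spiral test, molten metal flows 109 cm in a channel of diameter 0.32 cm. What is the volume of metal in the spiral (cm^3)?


Formula: V = pi * (d/2)^2 * L  (cylinder volume)
Radius = 0.32/2 = 0.16 cm
V = pi * 0.16^2 * 109 = 8.7663 cm^3

8.7663 cm^3


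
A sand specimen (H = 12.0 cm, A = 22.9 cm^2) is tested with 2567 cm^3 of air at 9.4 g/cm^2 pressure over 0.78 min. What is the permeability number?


Formula: Permeability Number P = (V * H) / (p * A * t)
Numerator: V * H = 2567 * 12.0 = 30804.0
Denominator: p * A * t = 9.4 * 22.9 * 0.78 = 167.9028
P = 30804.0 / 167.9028 = 183.4633

183.4633


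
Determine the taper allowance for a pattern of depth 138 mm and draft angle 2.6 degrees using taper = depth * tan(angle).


Formula: taper = depth * tan(draft_angle)
tan(2.6 deg) = 0.0454097
taper = 138 mm * 0.0454097 = 6.2665 mm

Final answer: 6.2665 mm


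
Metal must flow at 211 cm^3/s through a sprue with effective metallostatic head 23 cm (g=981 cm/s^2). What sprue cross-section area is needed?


Formula: v = sqrt(2*g*h), A = Q/v
Velocity: v = sqrt(2 * 981 * 23) = sqrt(45126) = 212.4288 cm/s
Sprue area: A = Q / v = 211 / 212.4288 = 0.9933 cm^2

Answer: 0.9933 cm^2


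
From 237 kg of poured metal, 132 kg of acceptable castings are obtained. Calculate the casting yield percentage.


Formula: Casting Yield = (W_good / W_total) * 100
Yield = (132 kg / 237 kg) * 100 = 55.6962%

Final answer: 55.6962%


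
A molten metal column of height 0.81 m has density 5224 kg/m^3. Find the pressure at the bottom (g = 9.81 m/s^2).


Formula: P = rho * g * h
rho * g = 5224 * 9.81 = 51247.44 N/m^3
P = 51247.44 * 0.81 = 41510.4264 Pa

41510.4264 Pa


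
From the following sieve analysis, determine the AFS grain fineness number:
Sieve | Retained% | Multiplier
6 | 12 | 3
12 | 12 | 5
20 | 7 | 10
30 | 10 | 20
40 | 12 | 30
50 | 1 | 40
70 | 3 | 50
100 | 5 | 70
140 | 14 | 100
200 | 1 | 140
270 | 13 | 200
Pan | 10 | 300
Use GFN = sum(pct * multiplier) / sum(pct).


Formula: GFN = sum(pct * multiplier) / sum(pct)
sum(pct * multiplier) = 8406
sum(pct) = 100
GFN = 8406 / 100 = 84.06

Answer: 84.06


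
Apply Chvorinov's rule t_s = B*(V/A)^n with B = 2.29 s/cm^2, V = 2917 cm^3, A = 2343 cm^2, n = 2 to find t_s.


Formula: t_s = B * (V/A)^n  (Chvorinov's rule, n=2)
Modulus M = V/A = 2917/2343 = 1.244985 cm
M^2 = 1.244985^2 = 1.549988 cm^2
t_s = 2.29 * 1.549988 = 3.5495 s

3.5495 s


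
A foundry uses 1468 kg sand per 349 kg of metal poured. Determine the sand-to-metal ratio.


Formula: Sand-to-Metal Ratio = W_sand / W_metal
Ratio = 1468 kg / 349 kg = 4.2063

Answer: 4.2063


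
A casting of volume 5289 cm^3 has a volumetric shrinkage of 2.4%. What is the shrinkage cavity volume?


Formula: V_shrink = V_casting * shrinkage_pct / 100
V_shrink = 5289 cm^3 * 2.4 / 100 = 126.9360 cm^3


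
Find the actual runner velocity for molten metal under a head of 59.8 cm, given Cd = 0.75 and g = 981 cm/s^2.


Formula: v = Cd * sqrt(2 * g * h)  (Torricelli with discharge coefficient)
2*g*h = 2 * 981 * 59.8 = 117327.6 cm^2/s^2
sqrt(117327.6) = 342.53117 cm/s
v = 0.75 * 342.53117 = 256.8984 cm/s


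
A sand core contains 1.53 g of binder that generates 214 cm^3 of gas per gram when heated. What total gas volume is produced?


Formula: V_gas = W_binder * gas_evolution_rate
V = 1.53 g * 214 cm^3/g = 327.4200 cm^3

Final answer: 327.4200 cm^3


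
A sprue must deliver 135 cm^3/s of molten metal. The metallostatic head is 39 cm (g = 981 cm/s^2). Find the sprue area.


Formula: v = sqrt(2*g*h), A = Q/v
Velocity: v = sqrt(2 * 981 * 39) = sqrt(76518) = 276.6189 cm/s
Sprue area: A = Q / v = 135 / 276.6189 = 0.4880 cm^2

Answer: 0.4880 cm^2


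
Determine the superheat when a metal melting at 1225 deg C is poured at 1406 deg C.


Formula: Superheat = T_pour - T_melt
Superheat = 1406 - 1225 = 181 deg C

Final answer: 181 deg C


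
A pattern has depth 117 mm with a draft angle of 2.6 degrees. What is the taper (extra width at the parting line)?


Formula: taper = depth * tan(draft_angle)
tan(2.6 deg) = 0.0454097
taper = 117 mm * 0.0454097 = 5.3129 mm

Answer: 5.3129 mm


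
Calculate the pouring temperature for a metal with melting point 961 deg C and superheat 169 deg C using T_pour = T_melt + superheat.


Formula: T_pour = T_melt + Superheat
T_pour = 961 + 169 = 1130 deg C

Final answer: 1130 deg C


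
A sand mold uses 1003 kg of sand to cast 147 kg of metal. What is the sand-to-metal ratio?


Formula: Sand-to-Metal Ratio = W_sand / W_metal
Ratio = 1003 kg / 147 kg = 6.8231

6.8231


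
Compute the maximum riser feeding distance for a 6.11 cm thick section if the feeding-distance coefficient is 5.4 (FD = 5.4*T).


Formula: FD = 5.4 * T  (riser feeding-distance rule)
FD = 5.4 * 6.11 cm = 32.9940 cm

Answer: 32.9940 cm


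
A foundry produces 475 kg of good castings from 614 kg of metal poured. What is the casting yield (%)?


Formula: Casting Yield = (W_good / W_total) * 100
Yield = (475 kg / 614 kg) * 100 = 77.3616%

Final answer: 77.3616%


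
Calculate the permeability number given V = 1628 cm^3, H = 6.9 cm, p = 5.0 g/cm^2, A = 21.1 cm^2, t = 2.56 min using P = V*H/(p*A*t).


Formula: Permeability Number P = (V * H) / (p * A * t)
Numerator: V * H = 1628 * 6.9 = 11233.2
Denominator: p * A * t = 5.0 * 21.1 * 2.56 = 270.08
P = 11233.2 / 270.08 = 41.5921

Answer: 41.5921


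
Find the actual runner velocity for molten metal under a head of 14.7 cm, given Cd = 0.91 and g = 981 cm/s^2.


Formula: v = Cd * sqrt(2 * g * h)  (Torricelli with discharge coefficient)
2*g*h = 2 * 981 * 14.7 = 28841.4 cm^2/s^2
sqrt(28841.4) = 169.82756 cm/s
v = 0.91 * 169.82756 = 154.5431 cm/s


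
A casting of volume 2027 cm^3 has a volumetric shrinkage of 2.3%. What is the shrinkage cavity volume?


Formula: V_shrink = V_casting * shrinkage_pct / 100
V_shrink = 2027 cm^3 * 2.3 / 100 = 46.6210 cm^3

Answer: 46.6210 cm^3


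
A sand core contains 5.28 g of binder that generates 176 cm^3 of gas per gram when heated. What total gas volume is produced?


Formula: V_gas = W_binder * gas_evolution_rate
V = 5.28 g * 176 cm^3/g = 929.2800 cm^3

Answer: 929.2800 cm^3


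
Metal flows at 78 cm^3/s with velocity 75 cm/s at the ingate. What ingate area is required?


Formula: A_ingate = Q / v  (continuity equation)
A = 78 cm^3/s / 75 cm/s = 1.0400 cm^2

Answer: 1.0400 cm^2


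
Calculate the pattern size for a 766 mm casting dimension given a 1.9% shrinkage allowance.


Formula: L_pattern = L_casting * (1 + shrinkage_rate/100)
Shrinkage factor = 1 + 1.9/100 = 1.019
L_pattern = 766 mm * 1.019 = 780.5540 mm

Answer: 780.5540 mm


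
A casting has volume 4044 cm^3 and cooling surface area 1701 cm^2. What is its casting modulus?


Formula: Casting Modulus M = V / A
M = 4044 cm^3 / 1701 cm^2 = 2.3774 cm

Final answer: 2.3774 cm


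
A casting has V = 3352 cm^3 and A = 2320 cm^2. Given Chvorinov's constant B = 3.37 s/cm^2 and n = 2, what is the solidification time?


Formula: t_s = B * (V/A)^n  (Chvorinov's rule, n=2)
Modulus M = V/A = 3352/2320 = 1.444828 cm
M^2 = 1.444828^2 = 2.087528 cm^2
t_s = 3.37 * 2.087528 = 7.0350 s


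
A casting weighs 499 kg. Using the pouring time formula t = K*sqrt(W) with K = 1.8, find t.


Formula: t = K * sqrt(W)
sqrt(W) = sqrt(499) = 22.33831
t = 1.8 * 22.33831 = 40.2090 s

40.2090 s


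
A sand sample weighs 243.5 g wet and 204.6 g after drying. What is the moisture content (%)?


Formula: MC = (W_wet - W_dry) / W_wet * 100
Water mass = 243.5 - 204.6 = 38.9 g
MC = 38.9 / 243.5 * 100 = 15.9754%

Final answer: 15.9754%


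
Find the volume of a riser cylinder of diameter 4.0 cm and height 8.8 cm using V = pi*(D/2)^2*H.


Formula: V = pi * (D/2)^2 * H  (cylinder volume)
Radius = D/2 = 4.0/2 = 2.0 cm
V = pi * 2.0^2 * 8.8 = 110.5841 cm^3

Answer: 110.5841 cm^3


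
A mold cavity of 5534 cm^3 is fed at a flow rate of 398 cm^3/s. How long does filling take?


Formula: t_fill = V_mold / Q_flow
t = 5534 cm^3 / 398 cm^3/s = 13.9045 s

Answer: 13.9045 s


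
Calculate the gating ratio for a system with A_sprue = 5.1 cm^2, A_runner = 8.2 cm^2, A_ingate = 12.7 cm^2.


Sprue:Runner:Ingate = 1 : 8.2/5.1 : 12.7/5.1 = 1:1.61:2.49

Final answer: 1:1.61:2.49


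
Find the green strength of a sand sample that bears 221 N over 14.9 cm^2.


Formula: Compressive Strength = Force / Area
Strength = 221 N / 14.9 cm^2 = 14.8322 N/cm^2


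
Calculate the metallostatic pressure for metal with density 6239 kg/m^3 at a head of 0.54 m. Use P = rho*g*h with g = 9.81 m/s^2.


Formula: P = rho * g * h
rho * g = 6239 * 9.81 = 61204.59 N/m^3
P = 61204.59 * 0.54 = 33050.4786 Pa

33050.4786 Pa


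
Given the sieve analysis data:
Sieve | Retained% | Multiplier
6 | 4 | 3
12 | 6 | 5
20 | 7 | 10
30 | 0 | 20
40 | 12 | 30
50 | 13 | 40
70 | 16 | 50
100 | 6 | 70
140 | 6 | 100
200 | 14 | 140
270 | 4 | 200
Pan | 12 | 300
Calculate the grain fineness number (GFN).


Formula: GFN = sum(pct * multiplier) / sum(pct)
sum(pct * multiplier) = 9172
sum(pct) = 100
GFN = 9172 / 100 = 91.72

Answer: 91.72


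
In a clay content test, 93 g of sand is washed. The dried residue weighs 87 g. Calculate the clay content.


Formula: Clay% = (W_total - W_washed) / W_total * 100
Clay mass = 93 - 87 = 6 g
Clay% = 6 / 93 * 100 = 6.4516%

6.4516%


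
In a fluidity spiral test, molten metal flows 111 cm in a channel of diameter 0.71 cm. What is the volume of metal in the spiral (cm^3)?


Formula: V = pi * (d/2)^2 * L  (cylinder volume)
Radius = 0.71/2 = 0.355 cm
V = pi * 0.355^2 * 111 = 43.9470 cm^3

Answer: 43.9470 cm^3


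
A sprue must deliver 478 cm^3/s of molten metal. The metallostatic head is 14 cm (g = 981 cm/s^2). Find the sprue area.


Formula: v = sqrt(2*g*h), A = Q/v
Velocity: v = sqrt(2 * 981 * 14) = sqrt(27468) = 165.7347 cm/s
Sprue area: A = Q / v = 478 / 165.7347 = 2.8841 cm^2


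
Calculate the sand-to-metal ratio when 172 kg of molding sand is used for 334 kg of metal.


Formula: Sand-to-Metal Ratio = W_sand / W_metal
Ratio = 172 kg / 334 kg = 0.5150

0.5150


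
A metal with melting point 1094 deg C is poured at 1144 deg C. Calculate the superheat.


Formula: Superheat = T_pour - T_melt
Superheat = 1144 - 1094 = 50 deg C

50 deg C


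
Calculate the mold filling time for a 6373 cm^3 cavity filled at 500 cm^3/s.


Formula: t_fill = V_mold / Q_flow
t = 6373 cm^3 / 500 cm^3/s = 12.7460 s


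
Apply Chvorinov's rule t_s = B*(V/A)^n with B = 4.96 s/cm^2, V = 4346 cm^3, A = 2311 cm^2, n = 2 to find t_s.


Formula: t_s = B * (V/A)^n  (Chvorinov's rule, n=2)
Modulus M = V/A = 4346/2311 = 1.880571 cm
M^2 = 1.880571^2 = 3.536547 cm^2
t_s = 4.96 * 3.536547 = 17.5413 s

Answer: 17.5413 s


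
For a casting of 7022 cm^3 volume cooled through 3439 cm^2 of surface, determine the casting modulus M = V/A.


Formula: Casting Modulus M = V / A
M = 7022 cm^3 / 3439 cm^2 = 2.0419 cm

2.0419 cm


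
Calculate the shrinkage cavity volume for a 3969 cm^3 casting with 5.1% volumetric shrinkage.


Formula: V_shrink = V_casting * shrinkage_pct / 100
V_shrink = 3969 cm^3 * 5.1 / 100 = 202.4190 cm^3

Final answer: 202.4190 cm^3


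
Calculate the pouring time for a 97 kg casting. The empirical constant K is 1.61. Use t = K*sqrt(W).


Formula: t = K * sqrt(W)
sqrt(W) = sqrt(97) = 9.84886
t = 1.61 * 9.84886 = 15.8567 s

Answer: 15.8567 s


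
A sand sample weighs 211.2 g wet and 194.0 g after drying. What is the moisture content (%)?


Formula: MC = (W_wet - W_dry) / W_wet * 100
Water mass = 211.2 - 194.0 = 17.2 g
MC = 17.2 / 211.2 * 100 = 8.1439%

Answer: 8.1439%


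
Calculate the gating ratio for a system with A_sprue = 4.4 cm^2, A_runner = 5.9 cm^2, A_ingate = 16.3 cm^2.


Sprue:Runner:Ingate = 1 : 5.9/4.4 : 16.3/4.4 = 1:1.34:3.70

1:1.34:3.70


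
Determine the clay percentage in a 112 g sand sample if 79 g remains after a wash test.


Formula: Clay% = (W_total - W_washed) / W_total * 100
Clay mass = 112 - 79 = 33 g
Clay% = 33 / 112 * 100 = 29.4643%


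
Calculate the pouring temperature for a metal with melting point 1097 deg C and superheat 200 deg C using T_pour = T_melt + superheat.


Formula: T_pour = T_melt + Superheat
T_pour = 1097 + 200 = 1297 deg C

Answer: 1297 deg C


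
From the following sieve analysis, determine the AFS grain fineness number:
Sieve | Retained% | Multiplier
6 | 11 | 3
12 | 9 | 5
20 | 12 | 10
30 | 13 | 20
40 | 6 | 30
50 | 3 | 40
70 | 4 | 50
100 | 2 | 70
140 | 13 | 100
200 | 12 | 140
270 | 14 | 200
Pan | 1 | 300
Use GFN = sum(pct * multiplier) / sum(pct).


Formula: GFN = sum(pct * multiplier) / sum(pct)
sum(pct * multiplier) = 7178
sum(pct) = 100
GFN = 7178 / 100 = 71.78

Final answer: 71.78


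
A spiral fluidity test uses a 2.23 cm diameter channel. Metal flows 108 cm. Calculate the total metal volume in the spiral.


Formula: V = pi * (d/2)^2 * L  (cylinder volume)
Radius = 2.23/2 = 1.115 cm
V = pi * 1.115^2 * 108 = 421.8163 cm^3


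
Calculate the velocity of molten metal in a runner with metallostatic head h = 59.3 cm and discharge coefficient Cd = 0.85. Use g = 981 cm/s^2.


Formula: v = Cd * sqrt(2 * g * h)  (Torricelli with discharge coefficient)
2*g*h = 2 * 981 * 59.3 = 116346.6 cm^2/s^2
sqrt(116346.6) = 341.09617 cm/s
v = 0.85 * 341.09617 = 289.9317 cm/s

Answer: 289.9317 cm/s


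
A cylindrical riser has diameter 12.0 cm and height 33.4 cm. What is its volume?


Formula: V = pi * (D/2)^2 * H  (cylinder volume)
Radius = D/2 = 12.0/2 = 6.0 cm
V = pi * 6.0^2 * 33.4 = 3777.4510 cm^3

3777.4510 cm^3


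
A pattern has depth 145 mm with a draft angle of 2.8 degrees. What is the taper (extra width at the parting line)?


Formula: taper = depth * tan(draft_angle)
tan(2.8 deg) = 0.0489082
taper = 145 mm * 0.0489082 = 7.0917 mm

7.0917 mm


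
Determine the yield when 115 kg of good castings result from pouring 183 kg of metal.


Formula: Casting Yield = (W_good / W_total) * 100
Yield = (115 kg / 183 kg) * 100 = 62.8415%

Final answer: 62.8415%


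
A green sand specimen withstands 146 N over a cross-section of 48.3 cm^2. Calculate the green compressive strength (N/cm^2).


Formula: Compressive Strength = Force / Area
Strength = 146 N / 48.3 cm^2 = 3.0228 N/cm^2

3.0228 N/cm^2


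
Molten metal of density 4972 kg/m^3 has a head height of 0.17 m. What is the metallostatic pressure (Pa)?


Formula: P = rho * g * h
rho * g = 4972 * 9.81 = 48775.32 N/m^3
P = 48775.32 * 0.17 = 8291.8044 Pa


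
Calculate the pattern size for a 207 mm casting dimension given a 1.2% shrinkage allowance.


Formula: L_pattern = L_casting * (1 + shrinkage_rate/100)
Shrinkage factor = 1 + 1.2/100 = 1.012
L_pattern = 207 mm * 1.012 = 209.4840 mm


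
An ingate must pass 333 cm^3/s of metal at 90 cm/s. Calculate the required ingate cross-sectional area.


Formula: A_ingate = Q / v  (continuity equation)
A = 333 cm^3/s / 90 cm/s = 3.7000 cm^2

3.7000 cm^2


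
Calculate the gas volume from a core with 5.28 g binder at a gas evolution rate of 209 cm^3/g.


Formula: V_gas = W_binder * gas_evolution_rate
V = 5.28 g * 209 cm^3/g = 1103.5200 cm^3

1103.5200 cm^3


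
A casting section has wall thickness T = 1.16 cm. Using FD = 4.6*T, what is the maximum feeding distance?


Formula: FD = 4.6 * T  (riser feeding-distance rule)
FD = 4.6 * 1.16 cm = 5.3360 cm

Answer: 5.3360 cm


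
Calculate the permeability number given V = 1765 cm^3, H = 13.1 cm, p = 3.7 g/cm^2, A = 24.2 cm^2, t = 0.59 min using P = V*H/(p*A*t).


Formula: Permeability Number P = (V * H) / (p * A * t)
Numerator: V * H = 1765 * 13.1 = 23121.5
Denominator: p * A * t = 3.7 * 24.2 * 0.59 = 52.8286
P = 23121.5 / 52.8286 = 437.6701

Answer: 437.6701


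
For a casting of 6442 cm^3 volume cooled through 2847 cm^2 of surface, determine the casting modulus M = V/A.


Formula: Casting Modulus M = V / A
M = 6442 cm^3 / 2847 cm^2 = 2.2627 cm


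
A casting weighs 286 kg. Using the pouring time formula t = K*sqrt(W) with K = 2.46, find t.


Formula: t = K * sqrt(W)
sqrt(W) = sqrt(286) = 16.91153
t = 2.46 * 16.91153 = 41.6024 s

Final answer: 41.6024 s


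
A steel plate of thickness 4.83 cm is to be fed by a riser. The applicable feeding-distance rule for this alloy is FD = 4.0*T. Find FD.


Formula: FD = 4.0 * T  (riser feeding-distance rule)
FD = 4.0 * 4.83 cm = 19.3200 cm


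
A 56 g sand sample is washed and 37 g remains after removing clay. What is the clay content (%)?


Formula: Clay% = (W_total - W_washed) / W_total * 100
Clay mass = 56 - 37 = 19 g
Clay% = 19 / 56 * 100 = 33.9286%


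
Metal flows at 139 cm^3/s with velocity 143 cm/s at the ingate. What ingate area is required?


Formula: A_ingate = Q / v  (continuity equation)
A = 139 cm^3/s / 143 cm/s = 0.9720 cm^2

0.9720 cm^2


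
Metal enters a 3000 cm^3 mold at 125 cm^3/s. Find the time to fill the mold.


Formula: t_fill = V_mold / Q_flow
t = 3000 cm^3 / 125 cm^3/s = 24.0000 s


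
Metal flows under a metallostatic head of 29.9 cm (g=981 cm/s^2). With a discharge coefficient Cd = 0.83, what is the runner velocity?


Formula: v = Cd * sqrt(2 * g * h)  (Torricelli with discharge coefficient)
2*g*h = 2 * 981 * 29.9 = 58663.8 cm^2/s^2
sqrt(58663.8) = 242.20611 cm/s
v = 0.83 * 242.20611 = 201.0311 cm/s

201.0311 cm/s


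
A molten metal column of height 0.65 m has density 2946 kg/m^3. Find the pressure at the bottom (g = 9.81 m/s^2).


Formula: P = rho * g * h
rho * g = 2946 * 9.81 = 28900.26 N/m^3
P = 28900.26 * 0.65 = 18785.1690 Pa

Answer: 18785.1690 Pa


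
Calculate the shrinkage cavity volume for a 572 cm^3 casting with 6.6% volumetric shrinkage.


Formula: V_shrink = V_casting * shrinkage_pct / 100
V_shrink = 572 cm^3 * 6.6 / 100 = 37.7520 cm^3

37.7520 cm^3


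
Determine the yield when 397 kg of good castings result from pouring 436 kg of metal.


Formula: Casting Yield = (W_good / W_total) * 100
Yield = (397 kg / 436 kg) * 100 = 91.0550%

Final answer: 91.0550%


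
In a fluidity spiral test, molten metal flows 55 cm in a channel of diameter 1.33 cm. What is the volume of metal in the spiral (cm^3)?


Formula: V = pi * (d/2)^2 * L  (cylinder volume)
Radius = 1.33/2 = 0.665 cm
V = pi * 0.665^2 * 55 = 76.4110 cm^3

76.4110 cm^3


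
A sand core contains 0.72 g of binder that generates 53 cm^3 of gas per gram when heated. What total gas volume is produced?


Formula: V_gas = W_binder * gas_evolution_rate
V = 0.72 g * 53 cm^3/g = 38.1600 cm^3

38.1600 cm^3


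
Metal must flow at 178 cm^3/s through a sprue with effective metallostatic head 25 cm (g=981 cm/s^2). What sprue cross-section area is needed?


Formula: v = sqrt(2*g*h), A = Q/v
Velocity: v = sqrt(2 * 981 * 25) = sqrt(49050) = 221.4723 cm/s
Sprue area: A = Q / v = 178 / 221.4723 = 0.8037 cm^2

0.8037 cm^2


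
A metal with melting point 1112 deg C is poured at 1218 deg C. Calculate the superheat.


Formula: Superheat = T_pour - T_melt
Superheat = 1218 - 1112 = 106 deg C

106 deg C


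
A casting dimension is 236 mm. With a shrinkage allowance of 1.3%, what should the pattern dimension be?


Formula: L_pattern = L_casting * (1 + shrinkage_rate/100)
Shrinkage factor = 1 + 1.3/100 = 1.013
L_pattern = 236 mm * 1.013 = 239.0680 mm


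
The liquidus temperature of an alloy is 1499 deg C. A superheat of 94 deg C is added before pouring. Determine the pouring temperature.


Formula: T_pour = T_melt + Superheat
T_pour = 1499 + 94 = 1593 deg C

Answer: 1593 deg C


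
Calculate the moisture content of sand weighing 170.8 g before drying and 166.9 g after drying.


Formula: MC = (W_wet - W_dry) / W_wet * 100
Water mass = 170.8 - 166.9 = 3.9 g
MC = 3.9 / 170.8 * 100 = 2.2834%

Final answer: 2.2834%


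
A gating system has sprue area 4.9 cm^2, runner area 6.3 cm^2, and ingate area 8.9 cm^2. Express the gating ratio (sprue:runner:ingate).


Sprue:Runner:Ingate = 1 : 6.3/4.9 : 8.9/4.9 = 1:1.29:1.82

1:1.29:1.82


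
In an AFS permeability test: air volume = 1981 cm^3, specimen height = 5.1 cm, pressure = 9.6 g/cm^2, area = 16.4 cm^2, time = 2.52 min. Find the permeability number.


Formula: Permeability Number P = (V * H) / (p * A * t)
Numerator: V * H = 1981 * 5.1 = 10103.1
Denominator: p * A * t = 9.6 * 16.4 * 2.52 = 396.7488
P = 10103.1 / 396.7488 = 25.4647

Final answer: 25.4647


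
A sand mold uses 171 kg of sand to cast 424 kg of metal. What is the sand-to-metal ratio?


Formula: Sand-to-Metal Ratio = W_sand / W_metal
Ratio = 171 kg / 424 kg = 0.4033

Answer: 0.4033


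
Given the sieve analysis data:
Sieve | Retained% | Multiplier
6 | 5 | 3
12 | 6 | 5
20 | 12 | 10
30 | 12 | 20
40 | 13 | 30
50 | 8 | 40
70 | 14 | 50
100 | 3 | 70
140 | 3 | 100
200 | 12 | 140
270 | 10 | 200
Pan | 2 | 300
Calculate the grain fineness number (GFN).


Formula: GFN = sum(pct * multiplier) / sum(pct)
sum(pct * multiplier) = 6605
sum(pct) = 100
GFN = 6605 / 100 = 66.05


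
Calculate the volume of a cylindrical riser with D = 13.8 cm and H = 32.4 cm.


Formula: V = pi * (D/2)^2 * H  (cylinder volume)
Radius = D/2 = 13.8/2 = 6.9 cm
V = pi * 6.9^2 * 32.4 = 4846.1077 cm^3


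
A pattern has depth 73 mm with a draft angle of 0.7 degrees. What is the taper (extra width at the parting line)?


Formula: taper = depth * tan(draft_angle)
tan(0.7 deg) = 0.0122179
taper = 73 mm * 0.0122179 = 0.8919 mm

Answer: 0.8919 mm


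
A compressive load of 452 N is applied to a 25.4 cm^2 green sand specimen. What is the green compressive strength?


Formula: Compressive Strength = Force / Area
Strength = 452 N / 25.4 cm^2 = 17.7953 N/cm^2

17.7953 N/cm^2


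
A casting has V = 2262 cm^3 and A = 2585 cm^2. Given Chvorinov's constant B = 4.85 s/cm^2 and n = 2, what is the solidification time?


Formula: t_s = B * (V/A)^n  (Chvorinov's rule, n=2)
Modulus M = V/A = 2262/2585 = 0.875048 cm
M^2 = 0.875048^2 = 0.765709 cm^2
t_s = 4.85 * 0.765709 = 3.7137 s

3.7137 s


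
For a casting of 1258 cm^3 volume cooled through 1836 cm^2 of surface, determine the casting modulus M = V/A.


Formula: Casting Modulus M = V / A
M = 1258 cm^3 / 1836 cm^2 = 0.6852 cm

0.6852 cm


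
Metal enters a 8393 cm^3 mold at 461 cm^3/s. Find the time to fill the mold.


Formula: t_fill = V_mold / Q_flow
t = 8393 cm^3 / 461 cm^3/s = 18.2061 s

Final answer: 18.2061 s


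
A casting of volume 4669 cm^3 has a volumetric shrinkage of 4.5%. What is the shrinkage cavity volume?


Formula: V_shrink = V_casting * shrinkage_pct / 100
V_shrink = 4669 cm^3 * 4.5 / 100 = 210.1050 cm^3

Answer: 210.1050 cm^3


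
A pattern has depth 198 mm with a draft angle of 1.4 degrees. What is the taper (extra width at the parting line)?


Formula: taper = depth * tan(draft_angle)
tan(1.4 deg) = 0.0244395
taper = 198 mm * 0.0244395 = 4.8390 mm


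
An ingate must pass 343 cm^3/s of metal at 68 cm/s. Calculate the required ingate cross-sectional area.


Formula: A_ingate = Q / v  (continuity equation)
A = 343 cm^3/s / 68 cm/s = 5.0441 cm^2

Answer: 5.0441 cm^2


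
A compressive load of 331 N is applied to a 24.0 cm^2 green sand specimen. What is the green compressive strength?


Formula: Compressive Strength = Force / Area
Strength = 331 N / 24.0 cm^2 = 13.7917 N/cm^2

13.7917 N/cm^2


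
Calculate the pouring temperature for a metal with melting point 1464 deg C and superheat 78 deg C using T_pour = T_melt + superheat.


Formula: T_pour = T_melt + Superheat
T_pour = 1464 + 78 = 1542 deg C

1542 deg C


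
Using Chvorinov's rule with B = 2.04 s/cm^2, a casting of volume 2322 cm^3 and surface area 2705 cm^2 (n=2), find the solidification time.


Formula: t_s = B * (V/A)^n  (Chvorinov's rule, n=2)
Modulus M = V/A = 2322/2705 = 0.858410 cm
M^2 = 0.858410^2 = 0.736868 cm^2
t_s = 2.04 * 0.736868 = 1.5032 s

Answer: 1.5032 s


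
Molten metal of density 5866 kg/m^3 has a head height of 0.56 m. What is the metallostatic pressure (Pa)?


Formula: P = rho * g * h
rho * g = 5866 * 9.81 = 57545.46 N/m^3
P = 57545.46 * 0.56 = 32225.4576 Pa


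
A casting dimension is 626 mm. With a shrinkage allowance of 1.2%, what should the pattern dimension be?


Formula: L_pattern = L_casting * (1 + shrinkage_rate/100)
Shrinkage factor = 1 + 1.2/100 = 1.012
L_pattern = 626 mm * 1.012 = 633.5120 mm

633.5120 mm


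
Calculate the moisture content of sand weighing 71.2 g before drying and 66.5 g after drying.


Formula: MC = (W_wet - W_dry) / W_wet * 100
Water mass = 71.2 - 66.5 = 4.7 g
MC = 4.7 / 71.2 * 100 = 6.6011%

Final answer: 6.6011%


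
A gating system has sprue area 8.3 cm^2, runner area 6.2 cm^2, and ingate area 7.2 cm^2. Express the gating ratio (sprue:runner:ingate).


Sprue:Runner:Ingate = 1 : 6.2/8.3 : 7.2/8.3 = 1:0.75:0.87

Answer: 1:0.75:0.87


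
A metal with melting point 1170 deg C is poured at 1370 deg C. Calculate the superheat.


Formula: Superheat = T_pour - T_melt
Superheat = 1370 - 1170 = 200 deg C

Final answer: 200 deg C


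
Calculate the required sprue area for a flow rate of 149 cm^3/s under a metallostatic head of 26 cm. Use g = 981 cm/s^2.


Formula: v = sqrt(2*g*h), A = Q/v
Velocity: v = sqrt(2 * 981 * 26) = sqrt(51012) = 225.8584 cm/s
Sprue area: A = Q / v = 149 / 225.8584 = 0.6597 cm^2

Final answer: 0.6597 cm^2


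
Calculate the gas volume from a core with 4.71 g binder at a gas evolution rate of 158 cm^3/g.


Formula: V_gas = W_binder * gas_evolution_rate
V = 4.71 g * 158 cm^3/g = 744.1800 cm^3

744.1800 cm^3


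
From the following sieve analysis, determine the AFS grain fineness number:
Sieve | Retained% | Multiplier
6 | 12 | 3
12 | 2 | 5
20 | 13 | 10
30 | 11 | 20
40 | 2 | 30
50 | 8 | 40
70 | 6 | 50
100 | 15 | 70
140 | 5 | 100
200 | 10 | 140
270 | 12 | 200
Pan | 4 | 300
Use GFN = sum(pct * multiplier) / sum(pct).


Formula: GFN = sum(pct * multiplier) / sum(pct)
sum(pct * multiplier) = 7626
sum(pct) = 100
GFN = 7626 / 100 = 76.26

Answer: 76.26


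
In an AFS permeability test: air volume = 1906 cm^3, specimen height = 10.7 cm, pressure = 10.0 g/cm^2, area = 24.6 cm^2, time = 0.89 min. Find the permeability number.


Formula: Permeability Number P = (V * H) / (p * A * t)
Numerator: V * H = 1906 * 10.7 = 20394.2
Denominator: p * A * t = 10.0 * 24.6 * 0.89 = 218.94
P = 20394.2 / 218.94 = 93.1497

Answer: 93.1497


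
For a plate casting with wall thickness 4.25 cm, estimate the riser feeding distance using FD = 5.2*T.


Formula: FD = 5.2 * T  (riser feeding-distance rule)
FD = 5.2 * 4.25 cm = 22.1000 cm

Final answer: 22.1000 cm


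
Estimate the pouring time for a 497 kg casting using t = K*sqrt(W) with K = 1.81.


Formula: t = K * sqrt(W)
sqrt(W) = sqrt(497) = 22.29350
t = 1.81 * 22.29350 = 40.3512 s

40.3512 s


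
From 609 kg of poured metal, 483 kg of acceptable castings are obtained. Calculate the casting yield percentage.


Formula: Casting Yield = (W_good / W_total) * 100
Yield = (483 kg / 609 kg) * 100 = 79.3103%

Answer: 79.3103%


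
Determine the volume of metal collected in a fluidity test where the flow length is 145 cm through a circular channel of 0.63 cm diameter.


Formula: V = pi * (d/2)^2 * L  (cylinder volume)
Radius = 0.63/2 = 0.315 cm
V = pi * 0.315^2 * 145 = 45.2001 cm^3

Answer: 45.2001 cm^3


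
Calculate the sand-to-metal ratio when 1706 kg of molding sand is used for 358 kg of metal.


Formula: Sand-to-Metal Ratio = W_sand / W_metal
Ratio = 1706 kg / 358 kg = 4.7654


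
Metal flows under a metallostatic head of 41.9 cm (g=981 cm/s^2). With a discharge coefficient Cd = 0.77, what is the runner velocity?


Formula: v = Cd * sqrt(2 * g * h)  (Torricelli with discharge coefficient)
2*g*h = 2 * 981 * 41.9 = 82207.8 cm^2/s^2
sqrt(82207.8) = 286.71903 cm/s
v = 0.77 * 286.71903 = 220.7737 cm/s


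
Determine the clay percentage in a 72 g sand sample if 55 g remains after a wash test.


Formula: Clay% = (W_total - W_washed) / W_total * 100
Clay mass = 72 - 55 = 17 g
Clay% = 17 / 72 * 100 = 23.6111%


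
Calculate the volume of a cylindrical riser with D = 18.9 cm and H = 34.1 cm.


Formula: V = pi * (D/2)^2 * H  (cylinder volume)
Radius = D/2 = 18.9/2 = 9.45 cm
V = pi * 9.45^2 * 34.1 = 9566.8259 cm^3

9566.8259 cm^3


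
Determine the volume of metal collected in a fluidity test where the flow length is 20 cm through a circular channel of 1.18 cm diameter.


Formula: V = pi * (d/2)^2 * L  (cylinder volume)
Radius = 1.18/2 = 0.59 cm
V = pi * 0.59^2 * 20 = 21.8718 cm^3

Final answer: 21.8718 cm^3


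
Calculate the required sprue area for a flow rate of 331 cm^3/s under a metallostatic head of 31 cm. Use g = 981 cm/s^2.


Formula: v = sqrt(2*g*h), A = Q/v
Velocity: v = sqrt(2 * 981 * 31) = sqrt(60822) = 246.6212 cm/s
Sprue area: A = Q / v = 331 / 246.6212 = 1.3421 cm^2

Answer: 1.3421 cm^2


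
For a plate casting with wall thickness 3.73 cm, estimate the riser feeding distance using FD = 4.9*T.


Formula: FD = 4.9 * T  (riser feeding-distance rule)
FD = 4.9 * 3.73 cm = 18.2770 cm


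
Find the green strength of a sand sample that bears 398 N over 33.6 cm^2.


Formula: Compressive Strength = Force / Area
Strength = 398 N / 33.6 cm^2 = 11.8452 N/cm^2

11.8452 N/cm^2


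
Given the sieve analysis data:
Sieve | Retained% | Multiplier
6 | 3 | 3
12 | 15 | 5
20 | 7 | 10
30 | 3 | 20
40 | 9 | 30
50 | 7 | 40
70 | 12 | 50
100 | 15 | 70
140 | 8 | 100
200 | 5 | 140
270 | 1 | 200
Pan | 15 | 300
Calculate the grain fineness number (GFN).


Formula: GFN = sum(pct * multiplier) / sum(pct)
sum(pct * multiplier) = 8614
sum(pct) = 100
GFN = 8614 / 100 = 86.14

Final answer: 86.14


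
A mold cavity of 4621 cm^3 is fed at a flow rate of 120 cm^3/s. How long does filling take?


Formula: t_fill = V_mold / Q_flow
t = 4621 cm^3 / 120 cm^3/s = 38.5083 s

Answer: 38.5083 s


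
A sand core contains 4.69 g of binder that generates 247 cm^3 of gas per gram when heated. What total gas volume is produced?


Formula: V_gas = W_binder * gas_evolution_rate
V = 4.69 g * 247 cm^3/g = 1158.4300 cm^3


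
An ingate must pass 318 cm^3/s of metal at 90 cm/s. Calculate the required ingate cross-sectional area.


Formula: A_ingate = Q / v  (continuity equation)
A = 318 cm^3/s / 90 cm/s = 3.5333 cm^2

Final answer: 3.5333 cm^2


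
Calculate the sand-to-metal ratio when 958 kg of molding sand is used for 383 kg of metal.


Formula: Sand-to-Metal Ratio = W_sand / W_metal
Ratio = 958 kg / 383 kg = 2.5013

Answer: 2.5013


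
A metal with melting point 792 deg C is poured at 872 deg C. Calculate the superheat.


Formula: Superheat = T_pour - T_melt
Superheat = 872 - 792 = 80 deg C

80 deg C


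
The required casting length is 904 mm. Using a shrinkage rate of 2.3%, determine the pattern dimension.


Formula: L_pattern = L_casting * (1 + shrinkage_rate/100)
Shrinkage factor = 1 + 2.3/100 = 1.023
L_pattern = 904 mm * 1.023 = 924.7920 mm

924.7920 mm


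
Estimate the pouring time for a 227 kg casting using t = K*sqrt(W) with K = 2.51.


Formula: t = K * sqrt(W)
sqrt(W) = sqrt(227) = 15.06652
t = 2.51 * 15.06652 = 37.8170 s

Answer: 37.8170 s


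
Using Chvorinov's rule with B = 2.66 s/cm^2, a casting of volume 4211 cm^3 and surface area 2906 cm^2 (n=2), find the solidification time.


Formula: t_s = B * (V/A)^n  (Chvorinov's rule, n=2)
Modulus M = V/A = 4211/2906 = 1.449071 cm
M^2 = 1.449071^2 = 2.099807 cm^2
t_s = 2.66 * 2.099807 = 5.5855 s


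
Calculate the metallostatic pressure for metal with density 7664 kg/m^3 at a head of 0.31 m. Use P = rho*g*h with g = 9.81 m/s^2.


Formula: P = rho * g * h
rho * g = 7664 * 9.81 = 75183.84 N/m^3
P = 75183.84 * 0.31 = 23306.9904 Pa

Answer: 23306.9904 Pa


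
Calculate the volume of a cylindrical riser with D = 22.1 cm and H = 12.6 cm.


Formula: V = pi * (D/2)^2 * H  (cylinder volume)
Radius = D/2 = 22.1/2 = 11.05 cm
V = pi * 11.05^2 * 12.6 = 4833.3136 cm^3

Final answer: 4833.3136 cm^3


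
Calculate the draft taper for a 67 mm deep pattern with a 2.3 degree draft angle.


Formula: taper = depth * tan(draft_angle)
tan(2.3 deg) = 0.0401641
taper = 67 mm * 0.0401641 = 2.6910 mm

Answer: 2.6910 mm


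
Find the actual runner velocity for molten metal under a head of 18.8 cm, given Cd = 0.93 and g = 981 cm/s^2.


Formula: v = Cd * sqrt(2 * g * h)  (Torricelli with discharge coefficient)
2*g*h = 2 * 981 * 18.8 = 36885.6 cm^2/s^2
sqrt(36885.6) = 192.05624 cm/s
v = 0.93 * 192.05624 = 178.6123 cm/s

Answer: 178.6123 cm/s


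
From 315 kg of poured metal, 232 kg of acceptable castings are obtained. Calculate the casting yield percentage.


Formula: Casting Yield = (W_good / W_total) * 100
Yield = (232 kg / 315 kg) * 100 = 73.6508%

Answer: 73.6508%


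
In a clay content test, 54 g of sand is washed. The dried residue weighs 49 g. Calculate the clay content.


Formula: Clay% = (W_total - W_washed) / W_total * 100
Clay mass = 54 - 49 = 5 g
Clay% = 5 / 54 * 100 = 9.2593%

Answer: 9.2593%


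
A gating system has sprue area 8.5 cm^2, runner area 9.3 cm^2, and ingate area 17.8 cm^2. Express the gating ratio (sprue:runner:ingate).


Sprue:Runner:Ingate = 1 : 9.3/8.5 : 17.8/8.5 = 1:1.09:2.09

1:1.09:2.09


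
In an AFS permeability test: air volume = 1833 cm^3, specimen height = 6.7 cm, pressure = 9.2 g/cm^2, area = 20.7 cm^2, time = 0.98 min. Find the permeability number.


Formula: Permeability Number P = (V * H) / (p * A * t)
Numerator: V * H = 1833 * 6.7 = 12281.1
Denominator: p * A * t = 9.2 * 20.7 * 0.98 = 186.6312
P = 12281.1 / 186.6312 = 65.8041

65.8041


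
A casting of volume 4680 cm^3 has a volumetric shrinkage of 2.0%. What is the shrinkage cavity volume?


Formula: V_shrink = V_casting * shrinkage_pct / 100
V_shrink = 4680 cm^3 * 2.0 / 100 = 93.6000 cm^3

Answer: 93.6000 cm^3


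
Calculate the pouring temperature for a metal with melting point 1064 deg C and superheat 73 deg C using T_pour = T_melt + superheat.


Formula: T_pour = T_melt + Superheat
T_pour = 1064 + 73 = 1137 deg C

Final answer: 1137 deg C


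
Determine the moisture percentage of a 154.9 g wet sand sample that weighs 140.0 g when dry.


Formula: MC = (W_wet - W_dry) / W_wet * 100
Water mass = 154.9 - 140.0 = 14.9 g
MC = 14.9 / 154.9 * 100 = 9.6191%

9.6191%


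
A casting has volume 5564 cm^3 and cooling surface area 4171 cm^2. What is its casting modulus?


Formula: Casting Modulus M = V / A
M = 5564 cm^3 / 4171 cm^2 = 1.3340 cm

Answer: 1.3340 cm


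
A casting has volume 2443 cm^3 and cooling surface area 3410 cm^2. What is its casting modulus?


Formula: Casting Modulus M = V / A
M = 2443 cm^3 / 3410 cm^2 = 0.7164 cm

Final answer: 0.7164 cm


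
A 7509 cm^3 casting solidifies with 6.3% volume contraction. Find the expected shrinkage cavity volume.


Formula: V_shrink = V_casting * shrinkage_pct / 100
V_shrink = 7509 cm^3 * 6.3 / 100 = 473.0670 cm^3

Final answer: 473.0670 cm^3
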